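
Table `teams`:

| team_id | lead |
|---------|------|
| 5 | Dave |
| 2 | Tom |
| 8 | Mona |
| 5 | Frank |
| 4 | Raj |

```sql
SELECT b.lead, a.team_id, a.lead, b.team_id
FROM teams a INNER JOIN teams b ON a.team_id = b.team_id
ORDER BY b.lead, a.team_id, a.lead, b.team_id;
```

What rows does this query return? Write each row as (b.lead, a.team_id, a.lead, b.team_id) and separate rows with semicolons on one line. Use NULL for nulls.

INNER JOIN keeps only pairs where the ON condition holds.
Matching on a.team_id = b.team_id.
Matched pairs: 7.

(Dave, 5, Dave, 5); (Dave, 5, Frank, 5); (Frank, 5, Dave, 5); (Frank, 5, Frank, 5); (Mona, 8, Mona, 8); (Raj, 4, Raj, 4); (Tom, 2, Tom, 2)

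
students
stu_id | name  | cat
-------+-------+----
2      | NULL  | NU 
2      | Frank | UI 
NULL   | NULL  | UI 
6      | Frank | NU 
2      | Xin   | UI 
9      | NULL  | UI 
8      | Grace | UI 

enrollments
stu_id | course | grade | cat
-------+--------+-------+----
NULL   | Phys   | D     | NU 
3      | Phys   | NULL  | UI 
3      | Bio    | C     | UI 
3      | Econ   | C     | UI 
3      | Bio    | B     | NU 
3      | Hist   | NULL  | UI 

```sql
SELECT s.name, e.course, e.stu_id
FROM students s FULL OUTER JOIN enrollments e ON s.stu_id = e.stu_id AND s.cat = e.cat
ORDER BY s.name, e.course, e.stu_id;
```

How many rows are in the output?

13

FULL OUTER JOIN keeps every row from both sides; unmatched rows get NULL for the other side's columns.
Matching on s.stu_id = e.stu_id AND s.cat = e.cat. A NULL in a compared column never satisfies the condition.
- stu_id=2, cat=NU: no e row matches, row kept with e columns NULL.
- stu_id=2, cat=UI: no e row matches, row kept with e columns NULL.
- stu_id=NULL, cat=UI: no e row matches, row kept with e columns NULL.
- stu_id=6, cat=NU: no e row matches, row kept with e columns NULL.
- stu_id=2, cat=UI: no e row matches, row kept with e columns NULL.
- stu_id=9, cat=UI: no e row matches, row kept with e columns NULL.
- stu_id=8, cat=UI: no e row matches, row kept with e columns NULL.
- 6 e row(s) had no s match → kept, s columns NULL.
Total: 0 matched + 13 padded = 13 rows.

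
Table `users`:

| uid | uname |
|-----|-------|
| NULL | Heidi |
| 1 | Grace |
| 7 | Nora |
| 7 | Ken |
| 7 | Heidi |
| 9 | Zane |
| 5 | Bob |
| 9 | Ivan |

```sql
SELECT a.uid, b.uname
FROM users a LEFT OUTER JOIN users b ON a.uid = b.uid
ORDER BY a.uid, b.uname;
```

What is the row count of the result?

16

LEFT JOIN keeps every row from `users a`; unmatched rows get NULL for `users b`'s columns.
Matching on a.uid = b.uid. A NULL in a compared column never satisfies the condition.
- uid=NULL: no b row matches, row kept with b columns NULL.
- uid=1: 1 matching b row(s), so 1 row(s) emitted.
- uid=7: 3 matching b row(s), so 3 row(s) emitted.
- uid=7: 3 matching b row(s), so 3 row(s) emitted.
- uid=7: 3 matching b row(s), so 3 row(s) emitted.
- uid=9: 2 matching b row(s), so 2 row(s) emitted.
- uid=5: 1 matching b row(s), so 1 row(s) emitted.
- uid=9: 2 matching b row(s), so 2 row(s) emitted.
Total: 15 matched + 1 padded = 16 rows.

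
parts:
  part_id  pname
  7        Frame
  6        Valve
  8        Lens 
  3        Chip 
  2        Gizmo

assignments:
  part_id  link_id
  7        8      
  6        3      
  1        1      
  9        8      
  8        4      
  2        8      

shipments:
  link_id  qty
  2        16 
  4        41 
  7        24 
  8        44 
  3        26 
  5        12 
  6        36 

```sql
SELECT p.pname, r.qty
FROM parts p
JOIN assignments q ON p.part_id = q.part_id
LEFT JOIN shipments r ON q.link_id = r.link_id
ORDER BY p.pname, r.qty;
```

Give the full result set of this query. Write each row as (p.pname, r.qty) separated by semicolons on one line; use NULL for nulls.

(Frame, 44); (Gizmo, 44); (Lens, 41); (Valve, 26)

Joins associate left-to-right: parts INNER JOIN assignments on part_id gives 4 intermediate row(s).
Then LEFT JOIN `shipments r` on link_id: each of those 4 rows is kept; rows whose q.link_id has no match in r get NULL for r's columns.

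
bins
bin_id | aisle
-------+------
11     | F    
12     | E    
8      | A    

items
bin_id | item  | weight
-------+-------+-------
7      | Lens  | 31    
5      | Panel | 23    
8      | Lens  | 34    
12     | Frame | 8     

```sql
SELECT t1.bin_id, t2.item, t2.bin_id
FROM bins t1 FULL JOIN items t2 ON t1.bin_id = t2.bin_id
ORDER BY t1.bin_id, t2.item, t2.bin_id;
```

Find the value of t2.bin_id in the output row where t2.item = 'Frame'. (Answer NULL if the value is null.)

12

FULL OUTER JOIN keeps every row from both sides; unmatched rows get NULL for the other side's columns.
Matching on t1.bin_id = t2.bin_id.
- t1[0] bin_id=11 → no match; kept with NULLs on the t2 side.
- t1[1] bin_id=12 → 1 match(es) in t2 → 1 row(s).
- t1[2] bin_id=8 → 1 match(es) in t2 → 1 row(s).
- 2 t2 row(s) had no t1 match → kept, t1 columns NULL.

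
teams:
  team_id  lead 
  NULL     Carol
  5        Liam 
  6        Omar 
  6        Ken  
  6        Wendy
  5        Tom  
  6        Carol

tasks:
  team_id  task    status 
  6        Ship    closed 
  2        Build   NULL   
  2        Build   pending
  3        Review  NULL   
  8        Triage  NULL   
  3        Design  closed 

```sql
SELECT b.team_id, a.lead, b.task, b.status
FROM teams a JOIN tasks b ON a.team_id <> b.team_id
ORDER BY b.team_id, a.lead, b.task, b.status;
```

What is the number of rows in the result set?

32

INNER JOIN keeps only pairs where the ON condition holds.
Matching on a.team_id <> b.team_id. A NULL in a compared column never satisfies the condition.
- team_id=NULL: no matching b row, dropped.
- team_id=5: 6 matching b row(s), so 6 row(s) emitted.
- team_id=6: 5 matching b row(s), so 5 row(s) emitted.
- team_id=6: 5 matching b row(s), so 5 row(s) emitted.
- team_id=6: 5 matching b row(s), so 5 row(s) emitted.
- team_id=5: 6 matching b row(s), so 6 row(s) emitted.
- team_id=6: 5 matching b row(s), so 5 row(s) emitted.
Total: 32 rows.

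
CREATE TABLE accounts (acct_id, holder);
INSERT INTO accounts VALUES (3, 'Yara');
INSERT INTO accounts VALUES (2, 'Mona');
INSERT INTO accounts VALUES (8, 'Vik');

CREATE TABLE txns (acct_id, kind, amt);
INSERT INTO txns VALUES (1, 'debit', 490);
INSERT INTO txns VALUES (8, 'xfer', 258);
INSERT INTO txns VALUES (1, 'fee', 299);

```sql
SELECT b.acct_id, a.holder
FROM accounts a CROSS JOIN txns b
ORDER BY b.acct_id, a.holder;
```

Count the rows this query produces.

CROSS JOIN pairs every row of `accounts` with every row of `txns`: 3 × 3 = 9 rows.

9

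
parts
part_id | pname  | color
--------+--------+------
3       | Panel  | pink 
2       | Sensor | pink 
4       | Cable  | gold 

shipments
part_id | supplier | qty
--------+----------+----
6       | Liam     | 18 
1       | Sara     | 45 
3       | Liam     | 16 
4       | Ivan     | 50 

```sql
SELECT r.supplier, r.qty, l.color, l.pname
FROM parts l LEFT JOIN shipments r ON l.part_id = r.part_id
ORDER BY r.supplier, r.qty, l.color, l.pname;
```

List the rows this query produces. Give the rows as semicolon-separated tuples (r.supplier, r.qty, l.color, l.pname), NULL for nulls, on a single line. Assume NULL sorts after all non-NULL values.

LEFT JOIN keeps every row from `parts`; unmatched rows get NULL for `shipments`'s columns.
Matching on l.part_id = r.part_id.
Matched pairs: 2; unmatched l rows kept: 1.

(Ivan, 50, gold, Cable); (Liam, 16, pink, Panel); (NULL, NULL, pink, Sensor)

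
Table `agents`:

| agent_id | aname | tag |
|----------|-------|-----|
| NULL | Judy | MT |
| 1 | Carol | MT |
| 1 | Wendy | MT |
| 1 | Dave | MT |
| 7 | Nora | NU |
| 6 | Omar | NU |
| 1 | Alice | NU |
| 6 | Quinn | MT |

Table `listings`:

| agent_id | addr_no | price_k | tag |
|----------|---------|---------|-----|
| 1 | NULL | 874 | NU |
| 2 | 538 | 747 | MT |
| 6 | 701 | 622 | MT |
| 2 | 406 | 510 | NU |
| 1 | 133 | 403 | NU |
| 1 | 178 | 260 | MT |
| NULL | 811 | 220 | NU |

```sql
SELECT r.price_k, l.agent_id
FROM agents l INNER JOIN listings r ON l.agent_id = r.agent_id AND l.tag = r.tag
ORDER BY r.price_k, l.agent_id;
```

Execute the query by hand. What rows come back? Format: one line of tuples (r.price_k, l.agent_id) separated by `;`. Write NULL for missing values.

INNER JOIN keeps only pairs where the ON condition holds.
Matching on l.agent_id = r.agent_id AND l.tag = r.tag. A NULL in a compared column never satisfies the condition.
Matched pairs: 6.

(260, 1); (260, 1); (260, 1); (403, 1); (622, 6); (874, 1)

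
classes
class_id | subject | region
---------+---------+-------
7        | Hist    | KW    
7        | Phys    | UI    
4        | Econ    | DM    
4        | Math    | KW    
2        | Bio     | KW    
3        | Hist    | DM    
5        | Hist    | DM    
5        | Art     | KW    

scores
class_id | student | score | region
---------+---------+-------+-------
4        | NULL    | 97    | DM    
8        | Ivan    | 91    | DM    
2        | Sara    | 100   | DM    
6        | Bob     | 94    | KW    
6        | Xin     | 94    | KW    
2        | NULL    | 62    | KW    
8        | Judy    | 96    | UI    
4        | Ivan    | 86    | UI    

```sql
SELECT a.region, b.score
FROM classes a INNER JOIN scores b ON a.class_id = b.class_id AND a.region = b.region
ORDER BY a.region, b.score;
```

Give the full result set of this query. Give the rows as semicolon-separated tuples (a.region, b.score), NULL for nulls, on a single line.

(DM, 97); (KW, 62)

INNER JOIN keeps only pairs where the ON condition holds.
Matching on a.class_id = b.class_id AND a.region = b.region.
- class_id=7, region=KW: no matching b row, dropped.
- class_id=7, region=UI: no matching b row, dropped.
- class_id=4, region=DM: 1 matching b row(s), so 1 row(s) emitted.
- class_id=4, region=KW: no matching b row, dropped.
- class_id=2, region=KW: 1 matching b row(s), so 1 row(s) emitted.
- class_id=3, region=DM: no matching b row, dropped.
- class_id=5, region=DM: no matching b row, dropped.
- class_id=5, region=KW: no matching b row, dropped.
After projecting and ordering:
a.region | b.score
DM | 97
KW | 62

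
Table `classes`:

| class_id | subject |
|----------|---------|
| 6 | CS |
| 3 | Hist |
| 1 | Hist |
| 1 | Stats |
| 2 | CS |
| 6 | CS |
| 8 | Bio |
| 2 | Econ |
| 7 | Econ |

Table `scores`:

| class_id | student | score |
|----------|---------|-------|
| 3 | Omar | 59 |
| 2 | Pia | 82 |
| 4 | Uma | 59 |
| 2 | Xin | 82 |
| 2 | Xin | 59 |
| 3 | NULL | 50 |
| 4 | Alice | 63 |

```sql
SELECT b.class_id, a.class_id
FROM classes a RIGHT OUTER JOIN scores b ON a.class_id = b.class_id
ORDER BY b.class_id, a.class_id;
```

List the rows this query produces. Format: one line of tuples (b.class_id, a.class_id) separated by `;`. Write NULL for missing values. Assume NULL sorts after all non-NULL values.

(2, 2); (2, 2); (2, 2); (2, 2); (2, 2); (2, 2); (3, 3); (3, 3); (4, NULL); (4, NULL)

RIGHT JOIN keeps every row from `scores`; unmatched rows get NULL for `classes`'s columns.
Matching on a.class_id = b.class_id.
- a[0] class_id=6 → no match.
- a[1] class_id=3 → 2 match(es) in b → 2 row(s).
- a[2] class_id=1 → no match.
- a[3] class_id=1 → no match.
- a[4] class_id=2 → 3 match(es) in b → 3 row(s).
- a[5] class_id=6 → no match.
- a[6] class_id=8 → no match.
- a[7] class_id=2 → 3 match(es) in b → 3 row(s).
- a[8] class_id=7 → no match.
- 2 row(s) from b found no a partner → padded with NULL.
After projecting and ordering:
b.class_id | a.class_id
2 | 2
2 | 2
2 | 2
2 | 2
2 | 2
2 | 2
3 | 3
3 | 3
4 | NULL
4 | NULL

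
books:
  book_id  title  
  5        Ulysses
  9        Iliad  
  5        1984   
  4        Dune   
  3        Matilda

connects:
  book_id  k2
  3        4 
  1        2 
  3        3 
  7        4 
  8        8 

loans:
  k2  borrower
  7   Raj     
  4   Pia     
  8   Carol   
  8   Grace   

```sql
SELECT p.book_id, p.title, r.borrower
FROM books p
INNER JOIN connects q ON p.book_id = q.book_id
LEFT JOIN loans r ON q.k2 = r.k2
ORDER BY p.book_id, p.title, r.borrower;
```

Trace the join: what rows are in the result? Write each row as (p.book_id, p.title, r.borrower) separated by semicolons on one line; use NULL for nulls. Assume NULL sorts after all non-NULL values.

(3, Matilda, Pia); (3, Matilda, NULL)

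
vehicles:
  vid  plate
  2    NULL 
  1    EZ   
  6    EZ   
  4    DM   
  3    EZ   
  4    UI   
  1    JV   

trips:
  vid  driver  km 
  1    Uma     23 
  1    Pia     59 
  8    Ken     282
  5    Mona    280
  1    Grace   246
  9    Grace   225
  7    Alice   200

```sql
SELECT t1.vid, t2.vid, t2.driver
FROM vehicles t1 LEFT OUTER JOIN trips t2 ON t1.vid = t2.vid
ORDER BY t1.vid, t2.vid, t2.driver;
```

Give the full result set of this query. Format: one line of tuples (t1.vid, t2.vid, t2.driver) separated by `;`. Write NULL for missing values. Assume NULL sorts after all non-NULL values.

(1, 1, Grace); (1, 1, Grace); (1, 1, Pia); (1, 1, Pia); (1, 1, Uma); (1, 1, Uma); (2, NULL, NULL); (3, NULL, NULL); (4, NULL, NULL); (4, NULL, NULL); (6, NULL, NULL)

LEFT JOIN keeps every row from `vehicles`; unmatched rows get NULL for `trips`'s columns.
Matching on t1.vid = t2.vid.
- t1[0] vid=2 → no match; kept with NULLs on the t2 side.
- t1[1] vid=1 → 3 match(es) in t2 → 3 row(s).
- t1[2] vid=6 → no match; kept with NULLs on the t2 side.
- t1[3] vid=4 → no match; kept with NULLs on the t2 side.
- t1[4] vid=3 → no match; kept with NULLs on the t2 side.
- t1[5] vid=4 → no match; kept with NULLs on the t2 side.
- t1[6] vid=1 → 3 match(es) in t2 → 3 row(s).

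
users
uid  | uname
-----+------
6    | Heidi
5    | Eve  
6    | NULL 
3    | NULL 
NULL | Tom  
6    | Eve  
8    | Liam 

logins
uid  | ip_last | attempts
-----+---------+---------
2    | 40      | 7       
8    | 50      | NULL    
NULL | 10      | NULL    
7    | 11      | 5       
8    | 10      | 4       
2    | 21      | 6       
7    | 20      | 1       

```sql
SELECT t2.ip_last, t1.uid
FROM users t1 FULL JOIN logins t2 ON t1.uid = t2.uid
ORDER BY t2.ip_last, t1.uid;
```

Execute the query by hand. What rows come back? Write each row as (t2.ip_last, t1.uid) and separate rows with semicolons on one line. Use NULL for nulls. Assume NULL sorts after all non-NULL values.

(10, 8); (10, NULL); (11, NULL); (20, NULL); (21, NULL); (40, NULL); (50, 8); (NULL, 3); (NULL, 5); (NULL, 6); (NULL, 6); (NULL, 6); (NULL, NULL)

FULL OUTER JOIN keeps every row from both sides; unmatched rows get NULL for the other side's columns.
Matching on t1.uid = t2.uid. A NULL in a compared column never satisfies the condition.
Matched pairs: 2; unmatched t1 rows kept: 6; unmatched t2 rows kept: 5.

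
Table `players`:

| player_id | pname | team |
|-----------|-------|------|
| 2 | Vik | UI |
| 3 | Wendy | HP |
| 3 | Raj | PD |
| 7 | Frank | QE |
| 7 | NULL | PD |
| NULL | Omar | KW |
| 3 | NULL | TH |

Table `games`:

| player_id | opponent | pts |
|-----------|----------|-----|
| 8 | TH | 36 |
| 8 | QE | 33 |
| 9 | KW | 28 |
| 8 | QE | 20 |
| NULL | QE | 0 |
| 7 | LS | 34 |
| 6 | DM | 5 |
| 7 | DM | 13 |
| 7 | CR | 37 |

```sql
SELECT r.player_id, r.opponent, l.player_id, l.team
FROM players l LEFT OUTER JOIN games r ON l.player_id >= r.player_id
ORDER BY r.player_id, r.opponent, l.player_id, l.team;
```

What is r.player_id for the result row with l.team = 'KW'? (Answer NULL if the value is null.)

LEFT JOIN keeps every row from `players`; unmatched rows get NULL for `games`'s columns.
Matching on l.player_id >= r.player_id. A NULL in a compared column never satisfies the condition.
- l row (player_id=2): no match → kept, r columns NULL.
- l row (player_id=3): no match → kept, r columns NULL.
- l row (player_id=3): no match → kept, r columns NULL.
- l row (player_id=7): matches 4 r row(s) → 4 output row(s).
- l row (player_id=7): matches 4 r row(s) → 4 output row(s).
- l row (player_id=NULL): no match → kept, r columns NULL.
- l row (player_id=3): no match → kept, r columns NULL.

NULL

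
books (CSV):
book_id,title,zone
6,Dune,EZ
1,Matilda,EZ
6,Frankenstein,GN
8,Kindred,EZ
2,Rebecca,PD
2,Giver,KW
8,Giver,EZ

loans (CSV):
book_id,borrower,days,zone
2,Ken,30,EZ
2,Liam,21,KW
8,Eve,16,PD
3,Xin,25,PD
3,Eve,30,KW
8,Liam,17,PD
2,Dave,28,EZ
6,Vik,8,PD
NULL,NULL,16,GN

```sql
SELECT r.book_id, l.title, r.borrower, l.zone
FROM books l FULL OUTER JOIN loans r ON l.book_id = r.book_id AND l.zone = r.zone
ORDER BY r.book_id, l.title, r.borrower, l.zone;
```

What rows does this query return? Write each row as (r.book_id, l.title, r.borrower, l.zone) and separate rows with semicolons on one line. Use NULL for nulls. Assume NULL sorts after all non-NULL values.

(2, Giver, Liam, KW); (2, NULL, Dave, NULL); (2, NULL, Ken, NULL); (3, NULL, Eve, NULL); (3, NULL, Xin, NULL); (6, NULL, Vik, NULL); (8, NULL, Eve, NULL); (8, NULL, Liam, NULL); (NULL, Dune, NULL, EZ); (NULL, Frankenstein, NULL, GN); (NULL, Giver, NULL, EZ); (NULL, Kindred, NULL, EZ); (NULL, Matilda, NULL, EZ); (NULL, Rebecca, NULL, PD); (NULL, NULL, NULL, NULL)

FULL OUTER JOIN keeps every row from both sides; unmatched rows get NULL for the other side's columns.
Matching on l.book_id = r.book_id AND l.zone = r.zone. A NULL in a compared column never satisfies the condition.
Matched pairs: 1; unmatched l rows kept: 6; unmatched r rows kept: 8.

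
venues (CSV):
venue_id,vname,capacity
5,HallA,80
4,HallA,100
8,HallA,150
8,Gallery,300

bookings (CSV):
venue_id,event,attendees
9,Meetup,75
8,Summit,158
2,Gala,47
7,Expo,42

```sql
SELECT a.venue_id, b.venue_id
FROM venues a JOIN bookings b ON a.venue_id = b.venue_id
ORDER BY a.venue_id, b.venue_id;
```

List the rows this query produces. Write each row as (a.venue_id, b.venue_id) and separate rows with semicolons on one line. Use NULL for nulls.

INNER JOIN keeps only pairs where the ON condition holds.
Matching on a.venue_id = b.venue_id.
- a row (venue_id=5): no match → dropped.
- a row (venue_id=4): no match → dropped.
- a row (venue_id=8): matches 1 b row(s) → 1 output row(s).
- a row (venue_id=8): matches 1 b row(s) → 1 output row(s).
After projecting and ordering:
a.venue_id | b.venue_id
8 | 8
8 | 8

(8, 8); (8, 8)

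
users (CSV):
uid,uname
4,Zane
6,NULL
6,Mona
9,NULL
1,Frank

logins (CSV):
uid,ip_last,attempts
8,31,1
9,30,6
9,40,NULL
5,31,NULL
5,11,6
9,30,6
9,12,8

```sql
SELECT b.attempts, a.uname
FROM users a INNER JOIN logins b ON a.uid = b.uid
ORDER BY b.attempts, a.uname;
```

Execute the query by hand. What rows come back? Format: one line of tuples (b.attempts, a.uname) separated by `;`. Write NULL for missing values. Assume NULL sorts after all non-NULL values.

(6, NULL); (6, NULL); (8, NULL); (NULL, NULL)

INNER JOIN keeps only pairs where the ON condition holds.
Matching on a.uid = b.uid.
- a row (uid=4): no match → dropped.
- a row (uid=6): no match → dropped.
- a row (uid=6): no match → dropped.
- a row (uid=9): matches 4 b row(s) → 4 output row(s).
- a row (uid=1): no match → dropped.
After projecting and ordering:
b.attempts | a.uname
6 | NULL
6 | NULL
8 | NULL
NULL | NULL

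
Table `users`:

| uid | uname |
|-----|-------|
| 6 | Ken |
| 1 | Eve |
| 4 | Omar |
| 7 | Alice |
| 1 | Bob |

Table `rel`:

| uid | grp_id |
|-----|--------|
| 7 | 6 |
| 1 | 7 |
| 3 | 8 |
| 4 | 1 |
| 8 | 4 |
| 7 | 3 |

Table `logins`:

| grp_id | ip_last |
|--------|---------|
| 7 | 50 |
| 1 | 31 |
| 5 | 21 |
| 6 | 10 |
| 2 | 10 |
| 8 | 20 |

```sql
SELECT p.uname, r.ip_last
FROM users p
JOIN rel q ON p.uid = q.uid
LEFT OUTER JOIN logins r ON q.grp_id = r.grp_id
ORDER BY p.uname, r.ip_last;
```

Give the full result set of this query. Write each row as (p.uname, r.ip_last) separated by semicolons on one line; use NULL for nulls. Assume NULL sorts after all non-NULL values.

(Alice, 10); (Alice, NULL); (Bob, 50); (Eve, 50); (Omar, 31)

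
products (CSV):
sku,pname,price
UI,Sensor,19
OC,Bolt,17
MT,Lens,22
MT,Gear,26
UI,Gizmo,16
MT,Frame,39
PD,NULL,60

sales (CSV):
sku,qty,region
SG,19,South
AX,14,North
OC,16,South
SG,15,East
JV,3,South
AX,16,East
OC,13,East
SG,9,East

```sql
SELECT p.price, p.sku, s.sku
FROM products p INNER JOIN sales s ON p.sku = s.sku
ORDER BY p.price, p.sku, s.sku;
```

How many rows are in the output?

2

INNER JOIN keeps only pairs where the ON condition holds.
Matching on p.sku = s.sku.
Matched pairs: 2.
Total: 2 rows.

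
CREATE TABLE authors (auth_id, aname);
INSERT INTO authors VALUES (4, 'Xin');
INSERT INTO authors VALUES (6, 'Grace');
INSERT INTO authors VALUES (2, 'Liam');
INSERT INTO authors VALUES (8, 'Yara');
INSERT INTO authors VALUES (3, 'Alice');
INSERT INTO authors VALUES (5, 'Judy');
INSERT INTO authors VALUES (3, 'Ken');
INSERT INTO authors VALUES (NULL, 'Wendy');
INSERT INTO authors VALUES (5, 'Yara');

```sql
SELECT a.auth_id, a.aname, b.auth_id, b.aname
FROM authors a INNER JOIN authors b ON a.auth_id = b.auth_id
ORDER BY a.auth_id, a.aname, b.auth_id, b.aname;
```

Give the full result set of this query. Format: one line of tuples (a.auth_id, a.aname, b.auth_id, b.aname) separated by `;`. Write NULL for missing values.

INNER JOIN keeps only pairs where the ON condition holds.
Matching on a.auth_id = b.auth_id. A NULL in a compared column never satisfies the condition.
- a row (auth_id=4): matches 1 b row(s) → 1 output row(s).
- a row (auth_id=6): matches 1 b row(s) → 1 output row(s).
- a row (auth_id=2): matches 1 b row(s) → 1 output row(s).
- a row (auth_id=8): matches 1 b row(s) → 1 output row(s).
- a row (auth_id=3): matches 2 b row(s) → 2 output row(s).
- a row (auth_id=5): matches 2 b row(s) → 2 output row(s).
- a row (auth_id=3): matches 2 b row(s) → 2 output row(s).
- a row (auth_id=NULL): no match → dropped.
- a row (auth_id=5): matches 2 b row(s) → 2 output row(s).

(2, Liam, 2, Liam); (3, Alice, 3, Alice); (3, Alice, 3, Ken); (3, Ken, 3, Alice); (3, Ken, 3, Ken); (4, Xin, 4, Xin); (5, Judy, 5, Judy); (5, Judy, 5, Yara); (5, Yara, 5, Judy); (5, Yara, 5, Yara); (6, Grace, 6, Grace); (8, Yara, 8, Yara)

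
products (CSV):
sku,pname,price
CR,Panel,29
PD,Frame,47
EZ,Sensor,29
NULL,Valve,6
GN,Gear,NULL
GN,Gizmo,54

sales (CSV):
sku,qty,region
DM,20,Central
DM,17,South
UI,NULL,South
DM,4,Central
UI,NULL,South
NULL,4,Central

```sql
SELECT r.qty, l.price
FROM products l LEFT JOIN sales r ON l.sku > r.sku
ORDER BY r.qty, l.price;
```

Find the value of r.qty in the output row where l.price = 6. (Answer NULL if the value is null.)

LEFT JOIN keeps every row from `products`; unmatched rows get NULL for `sales`'s columns.
Matching on l.sku > r.sku. A NULL in a compared column never satisfies the condition.
- sku=CR: no r row matches, row kept with r columns NULL.
- sku=PD: 3 matching r row(s), so 3 row(s) emitted.
- sku=EZ: 3 matching r row(s), so 3 row(s) emitted.
- sku=NULL: no r row matches, row kept with r columns NULL.
- sku=GN: 3 matching r row(s), so 3 row(s) emitted.
- sku=GN: 3 matching r row(s), so 3 row(s) emitted.

NULL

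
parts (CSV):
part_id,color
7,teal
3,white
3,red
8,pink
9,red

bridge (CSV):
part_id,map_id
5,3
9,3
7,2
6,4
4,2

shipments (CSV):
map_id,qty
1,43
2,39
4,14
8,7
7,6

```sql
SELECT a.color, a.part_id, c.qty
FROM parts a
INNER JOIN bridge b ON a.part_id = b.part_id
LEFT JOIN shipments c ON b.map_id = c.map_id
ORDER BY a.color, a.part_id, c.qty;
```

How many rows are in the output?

Joins associate left-to-right: parts INNER JOIN bridge on part_id gives 2 intermediate row(s).
Then LEFT JOIN `shipments c` on map_id: each of those 2 rows is kept; rows whose b.map_id has no match in c get NULL for c's columns.
Result: 2 row(s).

2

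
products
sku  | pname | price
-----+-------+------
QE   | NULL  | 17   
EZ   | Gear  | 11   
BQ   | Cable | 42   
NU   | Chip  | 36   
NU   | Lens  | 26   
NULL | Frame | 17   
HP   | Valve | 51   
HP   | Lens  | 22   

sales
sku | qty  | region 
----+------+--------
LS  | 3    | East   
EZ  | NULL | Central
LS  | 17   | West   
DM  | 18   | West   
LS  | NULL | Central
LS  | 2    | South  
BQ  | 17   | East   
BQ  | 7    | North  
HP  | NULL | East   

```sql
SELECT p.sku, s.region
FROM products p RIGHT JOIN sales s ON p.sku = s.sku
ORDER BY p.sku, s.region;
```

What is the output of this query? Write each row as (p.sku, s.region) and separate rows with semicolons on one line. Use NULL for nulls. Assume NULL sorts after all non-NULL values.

RIGHT JOIN keeps every row from `sales`; unmatched rows get NULL for `products`'s columns.
Matching on p.sku = s.sku. A NULL in a compared column never satisfies the condition.
- sku=QE: no matching s row.
- sku=EZ: 1 matching s row(s), so 1 row(s) emitted.
- sku=BQ: 2 matching s row(s), so 2 row(s) emitted.
- sku=NU: no matching s row.
- sku=NU: no matching s row.
- sku=NULL: no matching s row.
- sku=HP: 1 matching s row(s), so 1 row(s) emitted.
- sku=HP: 1 matching s row(s), so 1 row(s) emitted.
- 5 row(s) from s found no p partner → padded with NULL.
After projecting and ordering:
p.sku | s.region
BQ | East
BQ | North
EZ | Central
HP | East
HP | East
NULL | Central
NULL | East
NULL | South
NULL | West
NULL | West

(BQ, East); (BQ, North); (EZ, Central); (HP, East); (HP, East); (NULL, Central); (NULL, East); (NULL, South); (NULL, West); (NULL, West)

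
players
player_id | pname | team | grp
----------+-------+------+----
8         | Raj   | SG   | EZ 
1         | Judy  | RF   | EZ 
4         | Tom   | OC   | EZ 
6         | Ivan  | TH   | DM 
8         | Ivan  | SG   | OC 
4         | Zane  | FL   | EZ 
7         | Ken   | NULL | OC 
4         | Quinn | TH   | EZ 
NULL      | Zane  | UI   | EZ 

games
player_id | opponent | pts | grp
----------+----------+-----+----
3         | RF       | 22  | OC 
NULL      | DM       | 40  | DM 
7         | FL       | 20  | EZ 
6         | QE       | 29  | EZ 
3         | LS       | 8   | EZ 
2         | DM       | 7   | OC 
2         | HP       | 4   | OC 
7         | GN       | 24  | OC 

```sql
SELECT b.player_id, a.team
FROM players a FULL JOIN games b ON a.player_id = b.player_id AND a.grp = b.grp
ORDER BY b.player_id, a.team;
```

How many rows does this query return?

FULL OUTER JOIN keeps every row from both sides; unmatched rows get NULL for the other side's columns.
Matching on a.player_id = b.player_id AND a.grp = b.grp. A NULL in a compared column never satisfies the condition.
- a (player_id=8, grp=EZ) has no partner → padded with NULL.
- a (player_id=1, grp=EZ) has no partner → padded with NULL.
- a (player_id=4, grp=EZ) has no partner → padded with NULL.
- a (player_id=6, grp=DM) has no partner → padded with NULL.
- a (player_id=8, grp=OC) has no partner → padded with NULL.
- a (player_id=4, grp=EZ) has no partner → padded with NULL.
- a (player_id=7, grp=OC) pairs with 1 row(s) of b.
- a (player_id=4, grp=EZ) has no partner → padded with NULL.
- a (player_id=NULL, grp=EZ) has no partner → padded with NULL.
- 7 b row(s) had no a match → kept, a columns NULL.
Total: 1 matched + 15 padded = 16 rows.

16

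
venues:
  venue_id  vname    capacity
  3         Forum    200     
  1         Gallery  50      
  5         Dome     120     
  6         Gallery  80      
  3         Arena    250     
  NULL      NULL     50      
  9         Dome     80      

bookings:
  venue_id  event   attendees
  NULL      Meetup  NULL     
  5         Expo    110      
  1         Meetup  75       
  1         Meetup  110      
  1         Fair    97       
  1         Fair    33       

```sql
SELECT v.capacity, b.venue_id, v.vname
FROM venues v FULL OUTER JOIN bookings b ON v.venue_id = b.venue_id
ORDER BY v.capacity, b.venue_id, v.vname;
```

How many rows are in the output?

FULL OUTER JOIN keeps every row from both sides; unmatched rows get NULL for the other side's columns.
Matching on v.venue_id = b.venue_id. A NULL in a compared column never satisfies the condition.
- v[0] venue_id=3 → no match; kept with NULLs on the b side.
- v[1] venue_id=1 → 4 match(es) in b → 4 row(s).
- v[2] venue_id=5 → 1 match(es) in b → 1 row(s).
- v[3] venue_id=6 → no match; kept with NULLs on the b side.
- v[4] venue_id=3 → no match; kept with NULLs on the b side.
- v[5] venue_id=NULL → no match; kept with NULLs on the b side.
- v[6] venue_id=9 → no match; kept with NULLs on the b side.
- 1 row(s) from b found no v partner → padded with NULL.
Total: 5 matched + 6 padded = 11 rows.

11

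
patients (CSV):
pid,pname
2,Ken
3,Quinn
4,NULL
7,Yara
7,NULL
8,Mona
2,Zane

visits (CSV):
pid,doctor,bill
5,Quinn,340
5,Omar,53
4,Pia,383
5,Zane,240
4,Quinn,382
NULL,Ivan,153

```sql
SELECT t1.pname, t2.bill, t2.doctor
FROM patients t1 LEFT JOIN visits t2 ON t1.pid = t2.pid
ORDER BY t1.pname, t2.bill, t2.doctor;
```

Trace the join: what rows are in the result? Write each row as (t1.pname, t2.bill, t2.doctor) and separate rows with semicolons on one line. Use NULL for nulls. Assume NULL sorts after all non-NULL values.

LEFT JOIN keeps every row from `patients`; unmatched rows get NULL for `visits`'s columns.
Matching on t1.pid = t2.pid. A NULL in a compared column never satisfies the condition.
Matched pairs: 2; unmatched t1 rows kept: 6.

(Ken, NULL, NULL); (Mona, NULL, NULL); (Quinn, NULL, NULL); (Yara, NULL, NULL); (Zane, NULL, NULL); (NULL, 382, Quinn); (NULL, 383, Pia); (NULL, NULL, NULL)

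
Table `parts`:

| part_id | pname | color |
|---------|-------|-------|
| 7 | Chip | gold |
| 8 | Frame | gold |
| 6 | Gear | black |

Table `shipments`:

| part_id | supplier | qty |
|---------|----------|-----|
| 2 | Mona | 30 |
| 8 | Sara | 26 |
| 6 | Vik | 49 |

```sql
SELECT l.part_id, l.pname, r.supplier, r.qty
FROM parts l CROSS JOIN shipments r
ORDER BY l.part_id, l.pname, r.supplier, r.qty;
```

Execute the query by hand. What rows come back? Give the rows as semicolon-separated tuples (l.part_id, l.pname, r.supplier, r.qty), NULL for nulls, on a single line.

CROSS JOIN pairs every row of `parts` with every row of `shipments`: 3 × 3 = 9 rows.

(6, Gear, Mona, 30); (6, Gear, Sara, 26); (6, Gear, Vik, 49); (7, Chip, Mona, 30); (7, Chip, Sara, 26); (7, Chip, Vik, 49); (8, Frame, Mona, 30); (8, Frame, Sara, 26); (8, Frame, Vik, 49)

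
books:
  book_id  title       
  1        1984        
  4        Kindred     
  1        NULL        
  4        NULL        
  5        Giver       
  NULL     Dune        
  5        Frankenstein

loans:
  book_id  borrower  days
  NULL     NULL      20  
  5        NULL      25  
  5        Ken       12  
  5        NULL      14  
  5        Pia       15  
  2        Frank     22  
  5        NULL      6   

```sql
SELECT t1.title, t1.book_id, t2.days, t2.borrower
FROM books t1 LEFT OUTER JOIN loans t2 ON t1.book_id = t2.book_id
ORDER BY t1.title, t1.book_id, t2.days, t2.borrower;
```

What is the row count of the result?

LEFT JOIN keeps every row from `books`; unmatched rows get NULL for `loans`'s columns.
Matching on t1.book_id = t2.book_id. A NULL in a compared column never satisfies the condition.
- t1 (book_id=1) has no partner → padded with NULL.
- t1 (book_id=4) has no partner → padded with NULL.
- t1 (book_id=1) has no partner → padded with NULL.
- t1 (book_id=4) has no partner → padded with NULL.
- t1 (book_id=5) pairs with 5 row(s) of t2.
- t1 (book_id=NULL) has no partner → padded with NULL.
- t1 (book_id=5) pairs with 5 row(s) of t2.
Total: 10 matched + 5 padded = 15 rows.

15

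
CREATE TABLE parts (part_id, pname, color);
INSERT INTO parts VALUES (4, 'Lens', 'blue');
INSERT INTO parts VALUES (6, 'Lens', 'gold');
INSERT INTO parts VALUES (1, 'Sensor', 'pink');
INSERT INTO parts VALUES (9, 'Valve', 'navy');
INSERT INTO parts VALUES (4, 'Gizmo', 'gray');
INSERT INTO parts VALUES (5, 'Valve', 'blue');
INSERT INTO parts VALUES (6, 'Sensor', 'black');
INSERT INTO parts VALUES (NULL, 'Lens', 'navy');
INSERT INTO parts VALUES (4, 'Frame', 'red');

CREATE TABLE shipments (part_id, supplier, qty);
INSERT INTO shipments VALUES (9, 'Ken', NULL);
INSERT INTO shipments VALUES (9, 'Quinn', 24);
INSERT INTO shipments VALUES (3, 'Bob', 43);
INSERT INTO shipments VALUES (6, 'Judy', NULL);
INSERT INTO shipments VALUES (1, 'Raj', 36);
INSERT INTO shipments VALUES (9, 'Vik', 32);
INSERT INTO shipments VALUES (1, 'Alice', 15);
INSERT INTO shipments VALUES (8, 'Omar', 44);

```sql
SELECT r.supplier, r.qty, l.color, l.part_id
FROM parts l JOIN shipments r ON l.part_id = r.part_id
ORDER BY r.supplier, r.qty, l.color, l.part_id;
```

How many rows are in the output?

INNER JOIN keeps only pairs where the ON condition holds.
Matching on l.part_id = r.part_id. A NULL in a compared column never satisfies the condition.
Matched pairs: 7.
Total: 7 rows.

7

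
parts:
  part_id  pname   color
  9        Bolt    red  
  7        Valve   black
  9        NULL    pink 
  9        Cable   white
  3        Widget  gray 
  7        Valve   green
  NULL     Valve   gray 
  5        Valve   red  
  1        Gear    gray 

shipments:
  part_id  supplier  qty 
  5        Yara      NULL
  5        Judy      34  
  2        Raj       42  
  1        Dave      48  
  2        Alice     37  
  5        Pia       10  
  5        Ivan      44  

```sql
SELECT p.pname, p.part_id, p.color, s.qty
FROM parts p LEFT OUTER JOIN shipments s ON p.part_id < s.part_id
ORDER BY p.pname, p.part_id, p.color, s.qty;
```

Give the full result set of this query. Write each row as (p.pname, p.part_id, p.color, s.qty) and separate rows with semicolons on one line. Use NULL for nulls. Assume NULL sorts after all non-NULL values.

(Bolt, 9, red, NULL); (Cable, 9, white, NULL); (Gear, 1, gray, 10); (Gear, 1, gray, 34); (Gear, 1, gray, 37); (Gear, 1, gray, 42); (Gear, 1, gray, 44); (Gear, 1, gray, NULL); (Valve, 5, red, NULL); (Valve, 7, black, NULL); (Valve, 7, green, NULL); (Valve, NULL, gray, NULL); (Widget, 3, gray, 10); (Widget, 3, gray, 34); (Widget, 3, gray, 44); (Widget, 3, gray, NULL); (NULL, 9, pink, NULL)

LEFT JOIN keeps every row from `parts`; unmatched rows get NULL for `shipments`'s columns.
Matching on p.part_id < s.part_id. A NULL in a compared column never satisfies the condition.
- p[0] part_id=9 → no match; kept with NULLs on the s side.
- p[1] part_id=7 → no match; kept with NULLs on the s side.
- p[2] part_id=9 → no match; kept with NULLs on the s side.
- p[3] part_id=9 → no match; kept with NULLs on the s side.
- p[4] part_id=3 → 4 match(es) in s → 4 row(s).
- p[5] part_id=7 → no match; kept with NULLs on the s side.
- p[6] part_id=NULL → no match; kept with NULLs on the s side.
- p[7] part_id=5 → no match; kept with NULLs on the s side.
- p[8] part_id=1 → 6 match(es) in s → 6 row(s).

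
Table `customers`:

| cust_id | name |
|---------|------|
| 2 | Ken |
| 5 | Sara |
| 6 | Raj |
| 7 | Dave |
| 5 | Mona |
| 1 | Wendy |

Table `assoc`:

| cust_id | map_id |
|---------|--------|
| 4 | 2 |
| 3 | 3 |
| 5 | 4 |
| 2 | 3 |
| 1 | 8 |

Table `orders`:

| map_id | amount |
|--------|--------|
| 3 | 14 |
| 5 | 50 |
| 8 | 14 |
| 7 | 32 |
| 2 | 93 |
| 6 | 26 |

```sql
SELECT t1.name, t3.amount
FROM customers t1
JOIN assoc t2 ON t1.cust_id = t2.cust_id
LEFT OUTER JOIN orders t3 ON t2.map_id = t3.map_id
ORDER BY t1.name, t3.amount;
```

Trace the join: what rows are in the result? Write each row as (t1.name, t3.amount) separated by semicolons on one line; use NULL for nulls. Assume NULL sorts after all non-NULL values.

(Ken, 14); (Mona, NULL); (Sara, NULL); (Wendy, 14)

Joins associate left-to-right: customers INNER JOIN assoc on cust_id gives 4 intermediate row(s).
Then LEFT JOIN `orders t3` on map_id: each of those 4 rows is kept; rows whose t2.map_id has no match in t3 get NULL for t3's columns.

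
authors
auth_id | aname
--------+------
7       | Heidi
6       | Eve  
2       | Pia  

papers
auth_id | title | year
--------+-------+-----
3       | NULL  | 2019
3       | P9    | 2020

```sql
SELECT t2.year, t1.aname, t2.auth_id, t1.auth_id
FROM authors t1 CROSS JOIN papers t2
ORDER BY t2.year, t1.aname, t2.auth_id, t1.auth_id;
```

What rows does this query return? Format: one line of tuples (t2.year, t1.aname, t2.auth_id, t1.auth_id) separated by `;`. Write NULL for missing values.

(2019, Eve, 3, 6); (2019, Heidi, 3, 7); (2019, Pia, 3, 2); (2020, Eve, 3, 6); (2020, Heidi, 3, 7); (2020, Pia, 3, 2)

CROSS JOIN pairs every row of `authors` with every row of `papers`: 3 × 2 = 6 rows.
After projecting and ordering:
t2.year | t1.aname | t2.auth_id | t1.auth_id
2019 | Eve | 3 | 6
2019 | Heidi | 3 | 7
2019 | Pia | 3 | 2
2020 | Eve | 3 | 6
2020 | Heidi | 3 | 7
2020 | Pia | 3 | 2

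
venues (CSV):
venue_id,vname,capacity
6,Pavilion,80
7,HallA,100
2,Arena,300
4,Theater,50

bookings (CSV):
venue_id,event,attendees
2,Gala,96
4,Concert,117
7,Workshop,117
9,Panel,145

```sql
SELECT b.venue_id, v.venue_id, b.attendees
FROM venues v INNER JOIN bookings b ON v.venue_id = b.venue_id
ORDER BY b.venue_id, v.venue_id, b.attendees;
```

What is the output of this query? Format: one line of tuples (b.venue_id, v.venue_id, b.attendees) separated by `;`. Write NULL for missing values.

INNER JOIN keeps only pairs where the ON condition holds.
Matching on v.venue_id = b.venue_id.
- v (venue_id=6) has no partner → excluded.
- v (venue_id=7) pairs with 1 row(s) of b.
- v (venue_id=2) pairs with 1 row(s) of b.
- v (venue_id=4) pairs with 1 row(s) of b.
After projecting and ordering:
b.venue_id | v.venue_id | b.attendees
2 | 2 | 96
4 | 4 | 117
7 | 7 | 117

(2, 2, 96); (4, 4, 117); (7, 7, 117)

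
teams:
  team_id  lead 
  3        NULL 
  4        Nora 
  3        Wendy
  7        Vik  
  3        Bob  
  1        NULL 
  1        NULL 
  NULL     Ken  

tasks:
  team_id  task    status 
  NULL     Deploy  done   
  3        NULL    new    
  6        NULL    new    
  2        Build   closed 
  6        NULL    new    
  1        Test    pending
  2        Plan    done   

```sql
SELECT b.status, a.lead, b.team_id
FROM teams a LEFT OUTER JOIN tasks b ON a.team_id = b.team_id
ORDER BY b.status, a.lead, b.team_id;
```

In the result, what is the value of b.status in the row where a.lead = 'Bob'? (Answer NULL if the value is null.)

LEFT JOIN keeps every row from `teams`; unmatched rows get NULL for `tasks`'s columns.
Matching on a.team_id = b.team_id. A NULL in a compared column never satisfies the condition.
Matched pairs: 5; unmatched a rows kept: 3.

new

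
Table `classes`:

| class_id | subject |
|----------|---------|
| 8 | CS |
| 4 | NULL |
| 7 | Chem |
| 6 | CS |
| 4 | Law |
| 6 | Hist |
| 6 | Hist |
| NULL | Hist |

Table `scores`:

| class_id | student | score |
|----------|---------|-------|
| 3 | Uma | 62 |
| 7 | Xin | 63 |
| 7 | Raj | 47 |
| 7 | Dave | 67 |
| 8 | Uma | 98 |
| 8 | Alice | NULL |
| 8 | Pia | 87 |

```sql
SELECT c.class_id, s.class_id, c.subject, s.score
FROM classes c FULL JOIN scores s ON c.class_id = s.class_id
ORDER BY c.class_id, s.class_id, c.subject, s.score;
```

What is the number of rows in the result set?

FULL OUTER JOIN keeps every row from both sides; unmatched rows get NULL for the other side's columns.
Matching on c.class_id = s.class_id. A NULL in a compared column never satisfies the condition.
- c (class_id=8) pairs with 3 row(s) of s.
- c (class_id=4) has no partner → padded with NULL.
- c (class_id=7) pairs with 3 row(s) of s.
- c (class_id=6) has no partner → padded with NULL.
- c (class_id=4) has no partner → padded with NULL.
- c (class_id=6) has no partner → padded with NULL.
- c (class_id=6) has no partner → padded with NULL.
- c (class_id=NULL) has no partner → padded with NULL.
- 1 s row(s) had no c match → kept, c columns NULL.
Total: 6 matched + 7 padded = 13 rows.

13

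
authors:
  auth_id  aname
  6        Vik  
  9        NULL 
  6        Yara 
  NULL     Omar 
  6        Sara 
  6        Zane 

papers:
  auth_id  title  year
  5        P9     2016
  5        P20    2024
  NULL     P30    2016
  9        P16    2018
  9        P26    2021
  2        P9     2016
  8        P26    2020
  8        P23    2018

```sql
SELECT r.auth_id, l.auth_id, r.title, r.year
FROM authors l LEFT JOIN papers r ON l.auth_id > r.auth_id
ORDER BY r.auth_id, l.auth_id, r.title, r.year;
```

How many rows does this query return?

18

LEFT JOIN keeps every row from `authors`; unmatched rows get NULL for `papers`'s columns.
Matching on l.auth_id > r.auth_id. A NULL in a compared column never satisfies the condition.
- auth_id=6: 3 matching r row(s), so 3 row(s) emitted.
- auth_id=9: 5 matching r row(s), so 5 row(s) emitted.
- auth_id=6: 3 matching r row(s), so 3 row(s) emitted.
- auth_id=NULL: no r row matches, row kept with r columns NULL.
- auth_id=6: 3 matching r row(s), so 3 row(s) emitted.
- auth_id=6: 3 matching r row(s), so 3 row(s) emitted.
Total: 17 matched + 1 padded = 18 rows.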